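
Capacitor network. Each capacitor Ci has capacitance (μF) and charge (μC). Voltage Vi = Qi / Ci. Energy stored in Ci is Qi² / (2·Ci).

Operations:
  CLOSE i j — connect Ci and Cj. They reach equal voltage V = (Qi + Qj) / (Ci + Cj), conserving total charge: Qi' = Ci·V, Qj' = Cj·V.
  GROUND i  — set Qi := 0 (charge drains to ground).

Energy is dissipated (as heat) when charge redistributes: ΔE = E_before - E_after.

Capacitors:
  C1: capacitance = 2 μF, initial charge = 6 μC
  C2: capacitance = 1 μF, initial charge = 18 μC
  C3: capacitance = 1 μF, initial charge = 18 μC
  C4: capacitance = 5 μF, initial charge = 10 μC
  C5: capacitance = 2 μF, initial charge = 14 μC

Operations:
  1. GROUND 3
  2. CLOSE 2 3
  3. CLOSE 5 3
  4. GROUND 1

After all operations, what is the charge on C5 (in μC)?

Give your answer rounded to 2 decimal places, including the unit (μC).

Answer: 15.33 μC

Derivation:
Initial: C1(2μF, Q=6μC, V=3.00V), C2(1μF, Q=18μC, V=18.00V), C3(1μF, Q=18μC, V=18.00V), C4(5μF, Q=10μC, V=2.00V), C5(2μF, Q=14μC, V=7.00V)
Op 1: GROUND 3: Q3=0; energy lost=162.000
Op 2: CLOSE 2-3: Q_total=18.00, C_total=2.00, V=9.00; Q2=9.00, Q3=9.00; dissipated=81.000
Op 3: CLOSE 5-3: Q_total=23.00, C_total=3.00, V=7.67; Q5=15.33, Q3=7.67; dissipated=1.333
Op 4: GROUND 1: Q1=0; energy lost=9.000
Final charges: Q1=0.00, Q2=9.00, Q3=7.67, Q4=10.00, Q5=15.33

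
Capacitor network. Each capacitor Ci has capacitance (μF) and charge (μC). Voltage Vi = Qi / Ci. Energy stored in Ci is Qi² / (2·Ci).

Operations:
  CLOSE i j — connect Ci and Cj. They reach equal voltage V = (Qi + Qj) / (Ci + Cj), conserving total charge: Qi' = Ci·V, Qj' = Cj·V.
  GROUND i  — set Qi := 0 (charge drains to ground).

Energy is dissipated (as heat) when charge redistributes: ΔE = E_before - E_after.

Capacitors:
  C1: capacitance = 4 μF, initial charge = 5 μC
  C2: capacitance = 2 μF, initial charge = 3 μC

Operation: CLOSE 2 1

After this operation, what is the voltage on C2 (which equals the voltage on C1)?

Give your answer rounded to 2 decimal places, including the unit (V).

Answer: 1.33 V

Derivation:
Initial: C1(4μF, Q=5μC, V=1.25V), C2(2μF, Q=3μC, V=1.50V)
Op 1: CLOSE 2-1: Q_total=8.00, C_total=6.00, V=1.33; Q2=2.67, Q1=5.33; dissipated=0.042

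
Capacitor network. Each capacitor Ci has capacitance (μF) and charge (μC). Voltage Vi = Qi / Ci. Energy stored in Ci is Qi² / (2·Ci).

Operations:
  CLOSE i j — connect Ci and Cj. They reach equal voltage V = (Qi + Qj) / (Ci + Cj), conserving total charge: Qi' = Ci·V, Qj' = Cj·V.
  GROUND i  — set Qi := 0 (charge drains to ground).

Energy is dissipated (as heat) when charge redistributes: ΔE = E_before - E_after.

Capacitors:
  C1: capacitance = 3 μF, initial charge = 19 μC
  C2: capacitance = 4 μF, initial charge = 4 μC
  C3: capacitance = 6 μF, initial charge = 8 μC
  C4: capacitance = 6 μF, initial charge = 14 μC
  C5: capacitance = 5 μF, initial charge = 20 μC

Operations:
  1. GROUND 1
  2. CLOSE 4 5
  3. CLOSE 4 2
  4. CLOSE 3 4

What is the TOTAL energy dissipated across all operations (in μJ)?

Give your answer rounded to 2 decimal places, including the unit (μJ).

Initial: C1(3μF, Q=19μC, V=6.33V), C2(4μF, Q=4μC, V=1.00V), C3(6μF, Q=8μC, V=1.33V), C4(6μF, Q=14μC, V=2.33V), C5(5μF, Q=20μC, V=4.00V)
Op 1: GROUND 1: Q1=0; energy lost=60.167
Op 2: CLOSE 4-5: Q_total=34.00, C_total=11.00, V=3.09; Q4=18.55, Q5=15.45; dissipated=3.788
Op 3: CLOSE 4-2: Q_total=22.55, C_total=10.00, V=2.25; Q4=13.53, Q2=9.02; dissipated=5.246
Op 4: CLOSE 3-4: Q_total=21.53, C_total=12.00, V=1.79; Q3=10.76, Q4=10.76; dissipated=1.273
Total dissipated: 70.474 μJ

Answer: 70.47 μJ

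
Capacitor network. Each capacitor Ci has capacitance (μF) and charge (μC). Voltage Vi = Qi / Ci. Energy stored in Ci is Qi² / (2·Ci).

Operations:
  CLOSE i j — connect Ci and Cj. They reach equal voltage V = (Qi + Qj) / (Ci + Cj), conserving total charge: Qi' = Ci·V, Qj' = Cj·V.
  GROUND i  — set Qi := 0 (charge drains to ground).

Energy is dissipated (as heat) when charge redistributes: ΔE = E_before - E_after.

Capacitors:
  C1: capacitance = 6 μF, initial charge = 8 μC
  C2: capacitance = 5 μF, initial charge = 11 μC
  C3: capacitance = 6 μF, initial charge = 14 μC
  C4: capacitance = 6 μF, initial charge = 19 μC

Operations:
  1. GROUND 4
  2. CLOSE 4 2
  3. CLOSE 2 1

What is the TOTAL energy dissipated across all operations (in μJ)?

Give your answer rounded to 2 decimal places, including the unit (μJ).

Answer: 36.83 μJ

Derivation:
Initial: C1(6μF, Q=8μC, V=1.33V), C2(5μF, Q=11μC, V=2.20V), C3(6μF, Q=14μC, V=2.33V), C4(6μF, Q=19μC, V=3.17V)
Op 1: GROUND 4: Q4=0; energy lost=30.083
Op 2: CLOSE 4-2: Q_total=11.00, C_total=11.00, V=1.00; Q4=6.00, Q2=5.00; dissipated=6.600
Op 3: CLOSE 2-1: Q_total=13.00, C_total=11.00, V=1.18; Q2=5.91, Q1=7.09; dissipated=0.152
Total dissipated: 36.835 μJ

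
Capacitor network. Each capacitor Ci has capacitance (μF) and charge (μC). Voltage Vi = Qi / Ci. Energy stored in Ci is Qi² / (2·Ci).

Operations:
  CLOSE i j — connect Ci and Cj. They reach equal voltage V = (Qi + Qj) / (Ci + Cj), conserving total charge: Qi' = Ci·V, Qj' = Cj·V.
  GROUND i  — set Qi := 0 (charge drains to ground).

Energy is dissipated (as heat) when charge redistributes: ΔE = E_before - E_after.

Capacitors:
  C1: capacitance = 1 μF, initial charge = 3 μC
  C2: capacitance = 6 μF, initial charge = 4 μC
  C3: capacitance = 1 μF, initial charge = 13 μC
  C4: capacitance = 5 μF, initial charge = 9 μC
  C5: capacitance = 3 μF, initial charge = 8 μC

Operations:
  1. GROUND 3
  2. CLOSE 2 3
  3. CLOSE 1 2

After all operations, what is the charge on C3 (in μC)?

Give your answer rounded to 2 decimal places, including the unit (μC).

Initial: C1(1μF, Q=3μC, V=3.00V), C2(6μF, Q=4μC, V=0.67V), C3(1μF, Q=13μC, V=13.00V), C4(5μF, Q=9μC, V=1.80V), C5(3μF, Q=8μC, V=2.67V)
Op 1: GROUND 3: Q3=0; energy lost=84.500
Op 2: CLOSE 2-3: Q_total=4.00, C_total=7.00, V=0.57; Q2=3.43, Q3=0.57; dissipated=0.190
Op 3: CLOSE 1-2: Q_total=6.43, C_total=7.00, V=0.92; Q1=0.92, Q2=5.51; dissipated=2.528
Final charges: Q1=0.92, Q2=5.51, Q3=0.57, Q4=9.00, Q5=8.00

Answer: 0.57 μC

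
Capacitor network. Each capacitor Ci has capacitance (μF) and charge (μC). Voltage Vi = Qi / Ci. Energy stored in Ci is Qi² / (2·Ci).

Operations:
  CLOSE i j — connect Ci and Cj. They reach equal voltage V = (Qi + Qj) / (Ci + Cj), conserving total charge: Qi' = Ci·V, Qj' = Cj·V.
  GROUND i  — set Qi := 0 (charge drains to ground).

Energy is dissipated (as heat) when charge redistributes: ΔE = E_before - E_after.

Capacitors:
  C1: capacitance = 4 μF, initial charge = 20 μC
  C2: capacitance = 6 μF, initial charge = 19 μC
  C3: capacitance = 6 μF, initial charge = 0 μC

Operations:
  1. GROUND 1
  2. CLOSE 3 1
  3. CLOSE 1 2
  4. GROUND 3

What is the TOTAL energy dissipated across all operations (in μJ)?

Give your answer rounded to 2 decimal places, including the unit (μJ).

Initial: C1(4μF, Q=20μC, V=5.00V), C2(6μF, Q=19μC, V=3.17V), C3(6μF, Q=0μC, V=0.00V)
Op 1: GROUND 1: Q1=0; energy lost=50.000
Op 2: CLOSE 3-1: Q_total=0.00, C_total=10.00, V=0.00; Q3=0.00, Q1=0.00; dissipated=0.000
Op 3: CLOSE 1-2: Q_total=19.00, C_total=10.00, V=1.90; Q1=7.60, Q2=11.40; dissipated=12.033
Op 4: GROUND 3: Q3=0; energy lost=0.000
Total dissipated: 62.033 μJ

Answer: 62.03 μJ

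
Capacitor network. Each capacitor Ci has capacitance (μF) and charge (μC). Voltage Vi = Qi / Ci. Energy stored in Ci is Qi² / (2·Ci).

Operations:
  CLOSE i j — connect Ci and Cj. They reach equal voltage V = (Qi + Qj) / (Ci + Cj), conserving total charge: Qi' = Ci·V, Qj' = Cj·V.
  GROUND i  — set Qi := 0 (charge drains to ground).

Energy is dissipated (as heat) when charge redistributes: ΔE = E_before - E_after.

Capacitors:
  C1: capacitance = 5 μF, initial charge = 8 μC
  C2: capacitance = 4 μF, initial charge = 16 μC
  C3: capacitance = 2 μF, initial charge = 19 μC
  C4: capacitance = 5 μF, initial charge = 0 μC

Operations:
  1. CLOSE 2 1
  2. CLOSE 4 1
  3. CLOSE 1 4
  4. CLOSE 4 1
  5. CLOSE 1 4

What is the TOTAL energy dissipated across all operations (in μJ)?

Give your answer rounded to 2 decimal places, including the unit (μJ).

Answer: 15.29 μJ

Derivation:
Initial: C1(5μF, Q=8μC, V=1.60V), C2(4μF, Q=16μC, V=4.00V), C3(2μF, Q=19μC, V=9.50V), C4(5μF, Q=0μC, V=0.00V)
Op 1: CLOSE 2-1: Q_total=24.00, C_total=9.00, V=2.67; Q2=10.67, Q1=13.33; dissipated=6.400
Op 2: CLOSE 4-1: Q_total=13.33, C_total=10.00, V=1.33; Q4=6.67, Q1=6.67; dissipated=8.889
Op 3: CLOSE 1-4: Q_total=13.33, C_total=10.00, V=1.33; Q1=6.67, Q4=6.67; dissipated=0.000
Op 4: CLOSE 4-1: Q_total=13.33, C_total=10.00, V=1.33; Q4=6.67, Q1=6.67; dissipated=0.000
Op 5: CLOSE 1-4: Q_total=13.33, C_total=10.00, V=1.33; Q1=6.67, Q4=6.67; dissipated=0.000
Total dissipated: 15.289 μJ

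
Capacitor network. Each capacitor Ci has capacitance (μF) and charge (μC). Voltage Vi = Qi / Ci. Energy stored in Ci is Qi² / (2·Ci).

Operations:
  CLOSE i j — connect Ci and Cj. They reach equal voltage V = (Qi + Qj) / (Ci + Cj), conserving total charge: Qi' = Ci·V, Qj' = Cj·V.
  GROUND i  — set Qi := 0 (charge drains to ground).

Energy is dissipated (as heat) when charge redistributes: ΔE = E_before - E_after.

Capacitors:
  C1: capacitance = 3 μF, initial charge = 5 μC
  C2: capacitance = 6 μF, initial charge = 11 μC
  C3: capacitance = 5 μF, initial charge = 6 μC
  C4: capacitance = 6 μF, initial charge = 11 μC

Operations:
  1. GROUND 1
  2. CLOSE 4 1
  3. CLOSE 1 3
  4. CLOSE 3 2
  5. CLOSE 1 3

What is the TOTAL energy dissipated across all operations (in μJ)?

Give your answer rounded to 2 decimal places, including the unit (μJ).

Initial: C1(3μF, Q=5μC, V=1.67V), C2(6μF, Q=11μC, V=1.83V), C3(5μF, Q=6μC, V=1.20V), C4(6μF, Q=11μC, V=1.83V)
Op 1: GROUND 1: Q1=0; energy lost=4.167
Op 2: CLOSE 4-1: Q_total=11.00, C_total=9.00, V=1.22; Q4=7.33, Q1=3.67; dissipated=3.361
Op 3: CLOSE 1-3: Q_total=9.67, C_total=8.00, V=1.21; Q1=3.62, Q3=6.04; dissipated=0.000
Op 4: CLOSE 3-2: Q_total=17.04, C_total=11.00, V=1.55; Q3=7.75, Q2=9.30; dissipated=0.533
Op 5: CLOSE 1-3: Q_total=11.37, C_total=8.00, V=1.42; Q1=4.26, Q3=7.11; dissipated=0.109
Total dissipated: 8.170 μJ

Answer: 8.17 μJ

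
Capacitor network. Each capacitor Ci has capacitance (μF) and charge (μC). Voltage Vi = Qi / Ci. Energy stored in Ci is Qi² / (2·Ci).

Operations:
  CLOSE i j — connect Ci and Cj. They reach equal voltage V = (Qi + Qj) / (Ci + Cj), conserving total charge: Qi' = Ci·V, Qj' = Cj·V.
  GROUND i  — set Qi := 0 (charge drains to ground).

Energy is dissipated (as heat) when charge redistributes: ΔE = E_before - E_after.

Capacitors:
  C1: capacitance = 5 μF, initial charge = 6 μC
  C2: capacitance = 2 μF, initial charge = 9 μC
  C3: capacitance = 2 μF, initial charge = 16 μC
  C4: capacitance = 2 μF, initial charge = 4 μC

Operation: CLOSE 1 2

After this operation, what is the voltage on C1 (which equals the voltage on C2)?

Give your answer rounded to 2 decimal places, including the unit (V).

Answer: 2.14 V

Derivation:
Initial: C1(5μF, Q=6μC, V=1.20V), C2(2μF, Q=9μC, V=4.50V), C3(2μF, Q=16μC, V=8.00V), C4(2μF, Q=4μC, V=2.00V)
Op 1: CLOSE 1-2: Q_total=15.00, C_total=7.00, V=2.14; Q1=10.71, Q2=4.29; dissipated=7.779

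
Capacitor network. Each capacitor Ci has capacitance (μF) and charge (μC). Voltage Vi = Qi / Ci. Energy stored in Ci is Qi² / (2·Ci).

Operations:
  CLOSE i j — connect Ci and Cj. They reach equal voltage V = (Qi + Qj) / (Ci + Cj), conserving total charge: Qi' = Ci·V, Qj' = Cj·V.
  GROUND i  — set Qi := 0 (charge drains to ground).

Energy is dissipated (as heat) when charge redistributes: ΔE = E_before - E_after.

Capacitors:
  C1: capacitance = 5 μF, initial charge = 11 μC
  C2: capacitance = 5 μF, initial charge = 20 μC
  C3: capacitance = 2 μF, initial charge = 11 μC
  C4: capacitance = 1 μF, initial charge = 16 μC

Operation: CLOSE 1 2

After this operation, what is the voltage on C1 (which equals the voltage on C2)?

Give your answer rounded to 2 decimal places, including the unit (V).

Initial: C1(5μF, Q=11μC, V=2.20V), C2(5μF, Q=20μC, V=4.00V), C3(2μF, Q=11μC, V=5.50V), C4(1μF, Q=16μC, V=16.00V)
Op 1: CLOSE 1-2: Q_total=31.00, C_total=10.00, V=3.10; Q1=15.50, Q2=15.50; dissipated=4.050

Answer: 3.10 V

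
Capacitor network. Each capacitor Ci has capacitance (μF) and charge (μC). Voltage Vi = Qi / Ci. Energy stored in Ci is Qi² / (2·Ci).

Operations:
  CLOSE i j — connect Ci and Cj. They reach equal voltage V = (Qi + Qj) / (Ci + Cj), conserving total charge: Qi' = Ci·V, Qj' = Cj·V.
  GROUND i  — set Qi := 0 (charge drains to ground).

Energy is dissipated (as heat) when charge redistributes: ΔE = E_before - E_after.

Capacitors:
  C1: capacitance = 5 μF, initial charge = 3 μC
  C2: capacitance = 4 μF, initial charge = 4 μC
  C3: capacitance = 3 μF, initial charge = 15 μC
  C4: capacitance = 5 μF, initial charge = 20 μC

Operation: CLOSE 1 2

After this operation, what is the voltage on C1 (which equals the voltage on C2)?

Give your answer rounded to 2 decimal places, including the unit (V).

Initial: C1(5μF, Q=3μC, V=0.60V), C2(4μF, Q=4μC, V=1.00V), C3(3μF, Q=15μC, V=5.00V), C4(5μF, Q=20μC, V=4.00V)
Op 1: CLOSE 1-2: Q_total=7.00, C_total=9.00, V=0.78; Q1=3.89, Q2=3.11; dissipated=0.178

Answer: 0.78 V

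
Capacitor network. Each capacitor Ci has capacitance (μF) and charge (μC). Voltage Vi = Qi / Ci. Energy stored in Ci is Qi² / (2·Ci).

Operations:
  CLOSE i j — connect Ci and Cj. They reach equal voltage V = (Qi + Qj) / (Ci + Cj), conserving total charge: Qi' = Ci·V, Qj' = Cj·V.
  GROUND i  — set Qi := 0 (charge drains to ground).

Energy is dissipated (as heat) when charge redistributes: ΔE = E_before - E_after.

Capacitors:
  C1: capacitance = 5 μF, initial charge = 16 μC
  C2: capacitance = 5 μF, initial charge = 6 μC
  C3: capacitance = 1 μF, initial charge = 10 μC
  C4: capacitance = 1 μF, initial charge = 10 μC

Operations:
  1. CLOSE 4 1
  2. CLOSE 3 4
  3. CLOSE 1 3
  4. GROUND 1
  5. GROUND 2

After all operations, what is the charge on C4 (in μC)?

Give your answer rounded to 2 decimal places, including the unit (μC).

Answer: 7.17 μC

Derivation:
Initial: C1(5μF, Q=16μC, V=3.20V), C2(5μF, Q=6μC, V=1.20V), C3(1μF, Q=10μC, V=10.00V), C4(1μF, Q=10μC, V=10.00V)
Op 1: CLOSE 4-1: Q_total=26.00, C_total=6.00, V=4.33; Q4=4.33, Q1=21.67; dissipated=19.267
Op 2: CLOSE 3-4: Q_total=14.33, C_total=2.00, V=7.17; Q3=7.17, Q4=7.17; dissipated=8.028
Op 3: CLOSE 1-3: Q_total=28.83, C_total=6.00, V=4.81; Q1=24.03, Q3=4.81; dissipated=3.345
Op 4: GROUND 1: Q1=0; energy lost=57.733
Op 5: GROUND 2: Q2=0; energy lost=3.600
Final charges: Q1=0.00, Q2=0.00, Q3=4.81, Q4=7.17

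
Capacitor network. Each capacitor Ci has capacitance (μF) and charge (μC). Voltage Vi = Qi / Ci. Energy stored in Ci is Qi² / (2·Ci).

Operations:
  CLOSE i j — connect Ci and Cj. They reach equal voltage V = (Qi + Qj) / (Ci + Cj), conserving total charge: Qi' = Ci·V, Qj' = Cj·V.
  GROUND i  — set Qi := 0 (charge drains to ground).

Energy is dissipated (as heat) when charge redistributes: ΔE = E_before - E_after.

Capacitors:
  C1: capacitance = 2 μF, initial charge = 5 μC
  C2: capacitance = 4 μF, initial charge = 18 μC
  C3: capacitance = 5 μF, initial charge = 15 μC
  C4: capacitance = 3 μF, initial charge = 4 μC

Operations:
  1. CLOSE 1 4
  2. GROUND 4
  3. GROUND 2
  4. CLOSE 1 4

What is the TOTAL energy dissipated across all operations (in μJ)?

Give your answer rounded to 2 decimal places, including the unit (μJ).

Initial: C1(2μF, Q=5μC, V=2.50V), C2(4μF, Q=18μC, V=4.50V), C3(5μF, Q=15μC, V=3.00V), C4(3μF, Q=4μC, V=1.33V)
Op 1: CLOSE 1-4: Q_total=9.00, C_total=5.00, V=1.80; Q1=3.60, Q4=5.40; dissipated=0.817
Op 2: GROUND 4: Q4=0; energy lost=4.860
Op 3: GROUND 2: Q2=0; energy lost=40.500
Op 4: CLOSE 1-4: Q_total=3.60, C_total=5.00, V=0.72; Q1=1.44, Q4=2.16; dissipated=1.944
Total dissipated: 48.121 μJ

Answer: 48.12 μJ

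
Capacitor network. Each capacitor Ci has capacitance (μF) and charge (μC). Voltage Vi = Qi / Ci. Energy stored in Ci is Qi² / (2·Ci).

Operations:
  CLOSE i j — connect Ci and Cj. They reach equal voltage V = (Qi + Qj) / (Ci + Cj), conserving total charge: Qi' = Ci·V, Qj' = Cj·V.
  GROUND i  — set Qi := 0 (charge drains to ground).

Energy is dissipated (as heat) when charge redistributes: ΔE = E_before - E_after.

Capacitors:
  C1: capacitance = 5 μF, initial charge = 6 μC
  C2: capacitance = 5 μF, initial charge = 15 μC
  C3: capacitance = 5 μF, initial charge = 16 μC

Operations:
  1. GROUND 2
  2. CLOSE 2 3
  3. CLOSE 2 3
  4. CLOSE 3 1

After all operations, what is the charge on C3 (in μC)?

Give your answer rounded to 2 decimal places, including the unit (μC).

Initial: C1(5μF, Q=6μC, V=1.20V), C2(5μF, Q=15μC, V=3.00V), C3(5μF, Q=16μC, V=3.20V)
Op 1: GROUND 2: Q2=0; energy lost=22.500
Op 2: CLOSE 2-3: Q_total=16.00, C_total=10.00, V=1.60; Q2=8.00, Q3=8.00; dissipated=12.800
Op 3: CLOSE 2-3: Q_total=16.00, C_total=10.00, V=1.60; Q2=8.00, Q3=8.00; dissipated=0.000
Op 4: CLOSE 3-1: Q_total=14.00, C_total=10.00, V=1.40; Q3=7.00, Q1=7.00; dissipated=0.200
Final charges: Q1=7.00, Q2=8.00, Q3=7.00

Answer: 7.00 μC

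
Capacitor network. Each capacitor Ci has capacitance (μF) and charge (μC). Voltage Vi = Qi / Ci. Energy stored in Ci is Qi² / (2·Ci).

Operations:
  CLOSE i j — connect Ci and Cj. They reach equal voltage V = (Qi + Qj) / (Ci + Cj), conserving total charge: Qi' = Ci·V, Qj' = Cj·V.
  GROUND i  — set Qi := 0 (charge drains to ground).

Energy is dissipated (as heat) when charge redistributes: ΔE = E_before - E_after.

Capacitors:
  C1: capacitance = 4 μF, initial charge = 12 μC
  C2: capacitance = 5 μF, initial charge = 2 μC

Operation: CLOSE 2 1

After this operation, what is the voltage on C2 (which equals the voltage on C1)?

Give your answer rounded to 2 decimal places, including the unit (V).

Initial: C1(4μF, Q=12μC, V=3.00V), C2(5μF, Q=2μC, V=0.40V)
Op 1: CLOSE 2-1: Q_total=14.00, C_total=9.00, V=1.56; Q2=7.78, Q1=6.22; dissipated=7.511

Answer: 1.56 V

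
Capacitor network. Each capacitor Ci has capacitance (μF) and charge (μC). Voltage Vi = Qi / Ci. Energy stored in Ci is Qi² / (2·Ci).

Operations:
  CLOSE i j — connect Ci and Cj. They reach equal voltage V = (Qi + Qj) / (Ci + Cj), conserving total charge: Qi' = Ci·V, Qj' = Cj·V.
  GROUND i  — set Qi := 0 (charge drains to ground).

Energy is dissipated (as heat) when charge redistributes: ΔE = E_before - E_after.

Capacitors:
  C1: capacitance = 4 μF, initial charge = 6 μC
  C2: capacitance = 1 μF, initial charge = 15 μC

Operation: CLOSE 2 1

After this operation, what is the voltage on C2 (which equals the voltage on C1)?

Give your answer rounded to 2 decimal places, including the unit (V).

Answer: 4.20 V

Derivation:
Initial: C1(4μF, Q=6μC, V=1.50V), C2(1μF, Q=15μC, V=15.00V)
Op 1: CLOSE 2-1: Q_total=21.00, C_total=5.00, V=4.20; Q2=4.20, Q1=16.80; dissipated=72.900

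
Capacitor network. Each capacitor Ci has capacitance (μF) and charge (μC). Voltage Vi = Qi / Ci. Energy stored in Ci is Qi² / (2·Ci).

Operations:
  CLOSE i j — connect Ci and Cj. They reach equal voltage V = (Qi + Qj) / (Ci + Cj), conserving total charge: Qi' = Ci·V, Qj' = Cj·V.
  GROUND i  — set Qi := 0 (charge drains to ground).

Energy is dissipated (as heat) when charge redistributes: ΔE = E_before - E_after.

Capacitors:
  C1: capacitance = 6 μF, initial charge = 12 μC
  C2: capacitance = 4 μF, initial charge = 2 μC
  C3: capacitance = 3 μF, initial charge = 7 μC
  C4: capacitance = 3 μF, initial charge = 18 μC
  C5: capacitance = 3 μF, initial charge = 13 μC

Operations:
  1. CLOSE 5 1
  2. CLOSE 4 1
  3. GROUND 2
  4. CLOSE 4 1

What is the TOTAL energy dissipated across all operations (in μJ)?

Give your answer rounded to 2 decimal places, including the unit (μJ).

Answer: 16.33 μJ

Derivation:
Initial: C1(6μF, Q=12μC, V=2.00V), C2(4μF, Q=2μC, V=0.50V), C3(3μF, Q=7μC, V=2.33V), C4(3μF, Q=18μC, V=6.00V), C5(3μF, Q=13μC, V=4.33V)
Op 1: CLOSE 5-1: Q_total=25.00, C_total=9.00, V=2.78; Q5=8.33, Q1=16.67; dissipated=5.444
Op 2: CLOSE 4-1: Q_total=34.67, C_total=9.00, V=3.85; Q4=11.56, Q1=23.11; dissipated=10.383
Op 3: GROUND 2: Q2=0; energy lost=0.500
Op 4: CLOSE 4-1: Q_total=34.67, C_total=9.00, V=3.85; Q4=11.56, Q1=23.11; dissipated=0.000
Total dissipated: 16.327 μJ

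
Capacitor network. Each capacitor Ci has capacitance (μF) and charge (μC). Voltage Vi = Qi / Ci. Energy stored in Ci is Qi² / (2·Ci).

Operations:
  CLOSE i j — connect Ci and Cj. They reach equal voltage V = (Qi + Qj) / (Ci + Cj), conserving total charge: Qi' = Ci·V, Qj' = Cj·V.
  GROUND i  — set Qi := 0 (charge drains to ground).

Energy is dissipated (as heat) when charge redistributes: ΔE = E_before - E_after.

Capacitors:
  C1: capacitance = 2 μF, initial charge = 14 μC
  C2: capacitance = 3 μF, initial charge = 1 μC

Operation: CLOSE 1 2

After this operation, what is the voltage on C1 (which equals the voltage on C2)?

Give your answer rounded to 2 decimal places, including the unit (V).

Answer: 3.00 V

Derivation:
Initial: C1(2μF, Q=14μC, V=7.00V), C2(3μF, Q=1μC, V=0.33V)
Op 1: CLOSE 1-2: Q_total=15.00, C_total=5.00, V=3.00; Q1=6.00, Q2=9.00; dissipated=26.667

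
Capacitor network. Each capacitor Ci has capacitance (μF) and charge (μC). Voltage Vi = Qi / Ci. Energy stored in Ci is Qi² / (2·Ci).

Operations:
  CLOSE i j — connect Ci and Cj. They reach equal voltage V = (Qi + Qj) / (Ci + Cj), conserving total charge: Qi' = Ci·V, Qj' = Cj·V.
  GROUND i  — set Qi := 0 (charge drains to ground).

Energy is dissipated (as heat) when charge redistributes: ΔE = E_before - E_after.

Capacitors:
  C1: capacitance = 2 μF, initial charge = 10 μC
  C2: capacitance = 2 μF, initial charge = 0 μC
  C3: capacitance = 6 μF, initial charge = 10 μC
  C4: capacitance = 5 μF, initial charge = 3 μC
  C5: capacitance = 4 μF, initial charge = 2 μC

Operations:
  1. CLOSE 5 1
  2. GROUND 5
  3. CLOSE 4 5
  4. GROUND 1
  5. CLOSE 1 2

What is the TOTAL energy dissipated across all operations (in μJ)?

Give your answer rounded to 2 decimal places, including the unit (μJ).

Initial: C1(2μF, Q=10μC, V=5.00V), C2(2μF, Q=0μC, V=0.00V), C3(6μF, Q=10μC, V=1.67V), C4(5μF, Q=3μC, V=0.60V), C5(4μF, Q=2μC, V=0.50V)
Op 1: CLOSE 5-1: Q_total=12.00, C_total=6.00, V=2.00; Q5=8.00, Q1=4.00; dissipated=13.500
Op 2: GROUND 5: Q5=0; energy lost=8.000
Op 3: CLOSE 4-5: Q_total=3.00, C_total=9.00, V=0.33; Q4=1.67, Q5=1.33; dissipated=0.400
Op 4: GROUND 1: Q1=0; energy lost=4.000
Op 5: CLOSE 1-2: Q_total=0.00, C_total=4.00, V=0.00; Q1=0.00, Q2=0.00; dissipated=0.000
Total dissipated: 25.900 μJ

Answer: 25.90 μJ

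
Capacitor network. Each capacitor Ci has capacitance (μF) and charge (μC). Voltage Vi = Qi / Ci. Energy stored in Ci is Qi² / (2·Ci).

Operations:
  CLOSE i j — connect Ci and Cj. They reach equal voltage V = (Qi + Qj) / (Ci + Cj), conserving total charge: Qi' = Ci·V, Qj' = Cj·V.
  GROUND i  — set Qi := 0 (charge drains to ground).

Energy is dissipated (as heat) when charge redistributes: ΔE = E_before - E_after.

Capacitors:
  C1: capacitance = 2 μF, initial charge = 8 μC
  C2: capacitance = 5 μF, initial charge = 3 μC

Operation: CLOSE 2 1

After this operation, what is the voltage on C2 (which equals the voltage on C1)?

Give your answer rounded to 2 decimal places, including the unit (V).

Answer: 1.57 V

Derivation:
Initial: C1(2μF, Q=8μC, V=4.00V), C2(5μF, Q=3μC, V=0.60V)
Op 1: CLOSE 2-1: Q_total=11.00, C_total=7.00, V=1.57; Q2=7.86, Q1=3.14; dissipated=8.257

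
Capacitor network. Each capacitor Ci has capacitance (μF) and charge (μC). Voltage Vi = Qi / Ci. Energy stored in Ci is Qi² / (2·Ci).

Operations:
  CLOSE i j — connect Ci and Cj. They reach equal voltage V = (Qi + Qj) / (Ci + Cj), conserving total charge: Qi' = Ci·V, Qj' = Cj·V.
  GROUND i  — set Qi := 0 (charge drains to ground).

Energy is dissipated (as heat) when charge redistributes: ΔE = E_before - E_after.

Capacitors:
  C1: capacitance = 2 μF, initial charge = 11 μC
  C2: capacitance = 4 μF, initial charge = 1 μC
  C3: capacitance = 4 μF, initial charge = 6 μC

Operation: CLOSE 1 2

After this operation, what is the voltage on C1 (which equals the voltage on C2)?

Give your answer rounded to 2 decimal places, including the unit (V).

Answer: 2.00 V

Derivation:
Initial: C1(2μF, Q=11μC, V=5.50V), C2(4μF, Q=1μC, V=0.25V), C3(4μF, Q=6μC, V=1.50V)
Op 1: CLOSE 1-2: Q_total=12.00, C_total=6.00, V=2.00; Q1=4.00, Q2=8.00; dissipated=18.375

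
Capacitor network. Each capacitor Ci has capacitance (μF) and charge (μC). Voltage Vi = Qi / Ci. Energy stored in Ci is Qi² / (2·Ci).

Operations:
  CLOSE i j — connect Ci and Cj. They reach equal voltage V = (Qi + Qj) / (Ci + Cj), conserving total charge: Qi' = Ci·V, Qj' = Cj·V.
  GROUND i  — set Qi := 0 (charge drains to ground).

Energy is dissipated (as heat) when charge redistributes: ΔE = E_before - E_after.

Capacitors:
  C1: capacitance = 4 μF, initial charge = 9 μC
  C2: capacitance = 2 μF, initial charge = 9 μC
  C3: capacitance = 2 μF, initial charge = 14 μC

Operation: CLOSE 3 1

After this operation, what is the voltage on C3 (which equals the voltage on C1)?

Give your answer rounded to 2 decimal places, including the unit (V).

Initial: C1(4μF, Q=9μC, V=2.25V), C2(2μF, Q=9μC, V=4.50V), C3(2μF, Q=14μC, V=7.00V)
Op 1: CLOSE 3-1: Q_total=23.00, C_total=6.00, V=3.83; Q3=7.67, Q1=15.33; dissipated=15.042

Answer: 3.83 V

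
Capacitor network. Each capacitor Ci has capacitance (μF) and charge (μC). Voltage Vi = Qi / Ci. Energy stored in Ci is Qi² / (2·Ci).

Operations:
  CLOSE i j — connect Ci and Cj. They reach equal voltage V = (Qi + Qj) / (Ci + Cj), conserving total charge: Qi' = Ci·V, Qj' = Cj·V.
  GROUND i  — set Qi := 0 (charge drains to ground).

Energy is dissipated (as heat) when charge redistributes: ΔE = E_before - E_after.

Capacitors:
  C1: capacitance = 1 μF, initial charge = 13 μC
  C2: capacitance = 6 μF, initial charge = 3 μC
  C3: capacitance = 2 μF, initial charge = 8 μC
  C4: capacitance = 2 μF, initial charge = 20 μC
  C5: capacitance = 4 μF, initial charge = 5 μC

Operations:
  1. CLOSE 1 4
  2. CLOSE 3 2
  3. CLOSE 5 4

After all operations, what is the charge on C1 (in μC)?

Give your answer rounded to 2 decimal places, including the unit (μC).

Answer: 11.00 μC

Derivation:
Initial: C1(1μF, Q=13μC, V=13.00V), C2(6μF, Q=3μC, V=0.50V), C3(2μF, Q=8μC, V=4.00V), C4(2μF, Q=20μC, V=10.00V), C5(4μF, Q=5μC, V=1.25V)
Op 1: CLOSE 1-4: Q_total=33.00, C_total=3.00, V=11.00; Q1=11.00, Q4=22.00; dissipated=3.000
Op 2: CLOSE 3-2: Q_total=11.00, C_total=8.00, V=1.38; Q3=2.75, Q2=8.25; dissipated=9.188
Op 3: CLOSE 5-4: Q_total=27.00, C_total=6.00, V=4.50; Q5=18.00, Q4=9.00; dissipated=63.375
Final charges: Q1=11.00, Q2=8.25, Q3=2.75, Q4=9.00, Q5=18.00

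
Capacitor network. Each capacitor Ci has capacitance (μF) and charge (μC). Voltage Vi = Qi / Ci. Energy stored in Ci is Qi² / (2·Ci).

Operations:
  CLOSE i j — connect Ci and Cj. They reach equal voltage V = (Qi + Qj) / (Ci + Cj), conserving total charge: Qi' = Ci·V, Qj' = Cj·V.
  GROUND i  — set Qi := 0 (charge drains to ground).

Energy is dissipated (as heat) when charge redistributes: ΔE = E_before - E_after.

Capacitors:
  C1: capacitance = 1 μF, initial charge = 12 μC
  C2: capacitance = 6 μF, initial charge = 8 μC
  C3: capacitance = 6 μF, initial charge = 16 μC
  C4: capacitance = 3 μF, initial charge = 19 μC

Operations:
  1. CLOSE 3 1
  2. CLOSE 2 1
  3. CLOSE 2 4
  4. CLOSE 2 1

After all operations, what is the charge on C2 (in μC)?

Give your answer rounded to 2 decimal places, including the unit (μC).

Answer: 18.20 μC

Derivation:
Initial: C1(1μF, Q=12μC, V=12.00V), C2(6μF, Q=8μC, V=1.33V), C3(6μF, Q=16μC, V=2.67V), C4(3μF, Q=19μC, V=6.33V)
Op 1: CLOSE 3-1: Q_total=28.00, C_total=7.00, V=4.00; Q3=24.00, Q1=4.00; dissipated=37.333
Op 2: CLOSE 2-1: Q_total=12.00, C_total=7.00, V=1.71; Q2=10.29, Q1=1.71; dissipated=3.048
Op 3: CLOSE 2-4: Q_total=29.29, C_total=9.00, V=3.25; Q2=19.52, Q4=9.76; dissipated=21.336
Op 4: CLOSE 2-1: Q_total=21.24, C_total=7.00, V=3.03; Q2=18.20, Q1=3.03; dissipated=1.016
Final charges: Q1=3.03, Q2=18.20, Q3=24.00, Q4=9.76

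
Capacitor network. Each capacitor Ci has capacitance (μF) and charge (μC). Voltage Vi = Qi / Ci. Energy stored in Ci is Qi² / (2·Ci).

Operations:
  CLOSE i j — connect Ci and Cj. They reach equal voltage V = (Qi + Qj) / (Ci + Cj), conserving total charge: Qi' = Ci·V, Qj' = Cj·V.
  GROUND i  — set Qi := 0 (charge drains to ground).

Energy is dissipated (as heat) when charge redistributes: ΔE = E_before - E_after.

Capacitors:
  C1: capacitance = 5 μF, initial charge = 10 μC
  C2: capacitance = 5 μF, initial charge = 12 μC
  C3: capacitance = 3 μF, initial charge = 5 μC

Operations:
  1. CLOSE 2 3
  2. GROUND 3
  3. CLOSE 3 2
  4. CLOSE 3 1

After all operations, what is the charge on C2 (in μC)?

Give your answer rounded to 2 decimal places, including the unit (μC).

Answer: 6.64 μC

Derivation:
Initial: C1(5μF, Q=10μC, V=2.00V), C2(5μF, Q=12μC, V=2.40V), C3(3μF, Q=5μC, V=1.67V)
Op 1: CLOSE 2-3: Q_total=17.00, C_total=8.00, V=2.12; Q2=10.62, Q3=6.38; dissipated=0.504
Op 2: GROUND 3: Q3=0; energy lost=6.773
Op 3: CLOSE 3-2: Q_total=10.62, C_total=8.00, V=1.33; Q3=3.98, Q2=6.64; dissipated=4.233
Op 4: CLOSE 3-1: Q_total=13.98, C_total=8.00, V=1.75; Q3=5.24, Q1=8.74; dissipated=0.423
Final charges: Q1=8.74, Q2=6.64, Q3=5.24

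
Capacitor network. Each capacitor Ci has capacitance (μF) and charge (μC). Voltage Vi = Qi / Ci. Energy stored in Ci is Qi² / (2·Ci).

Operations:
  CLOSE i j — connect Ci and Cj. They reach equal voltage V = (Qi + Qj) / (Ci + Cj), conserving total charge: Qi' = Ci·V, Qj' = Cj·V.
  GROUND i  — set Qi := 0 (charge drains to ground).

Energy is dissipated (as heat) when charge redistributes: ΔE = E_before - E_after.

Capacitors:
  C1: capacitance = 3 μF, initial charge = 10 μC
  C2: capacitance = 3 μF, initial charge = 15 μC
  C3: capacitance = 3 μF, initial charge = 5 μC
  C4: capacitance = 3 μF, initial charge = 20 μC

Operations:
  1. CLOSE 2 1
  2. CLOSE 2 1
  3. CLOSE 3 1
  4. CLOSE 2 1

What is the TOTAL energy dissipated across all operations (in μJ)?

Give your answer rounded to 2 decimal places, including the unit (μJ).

Initial: C1(3μF, Q=10μC, V=3.33V), C2(3μF, Q=15μC, V=5.00V), C3(3μF, Q=5μC, V=1.67V), C4(3μF, Q=20μC, V=6.67V)
Op 1: CLOSE 2-1: Q_total=25.00, C_total=6.00, V=4.17; Q2=12.50, Q1=12.50; dissipated=2.083
Op 2: CLOSE 2-1: Q_total=25.00, C_total=6.00, V=4.17; Q2=12.50, Q1=12.50; dissipated=0.000
Op 3: CLOSE 3-1: Q_total=17.50, C_total=6.00, V=2.92; Q3=8.75, Q1=8.75; dissipated=4.688
Op 4: CLOSE 2-1: Q_total=21.25, C_total=6.00, V=3.54; Q2=10.62, Q1=10.62; dissipated=1.172
Total dissipated: 7.943 μJ

Answer: 7.94 μJ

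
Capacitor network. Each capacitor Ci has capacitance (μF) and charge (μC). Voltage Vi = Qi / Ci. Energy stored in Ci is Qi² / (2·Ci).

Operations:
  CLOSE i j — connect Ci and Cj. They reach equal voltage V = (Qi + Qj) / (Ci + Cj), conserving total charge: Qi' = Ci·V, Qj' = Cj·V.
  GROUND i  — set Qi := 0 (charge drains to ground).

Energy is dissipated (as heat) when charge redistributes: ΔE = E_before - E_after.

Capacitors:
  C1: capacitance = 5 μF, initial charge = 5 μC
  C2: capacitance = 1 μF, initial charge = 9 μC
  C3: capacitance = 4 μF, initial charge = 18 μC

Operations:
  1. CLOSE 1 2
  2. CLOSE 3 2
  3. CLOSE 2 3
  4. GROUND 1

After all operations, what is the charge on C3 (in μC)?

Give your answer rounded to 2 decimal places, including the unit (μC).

Initial: C1(5μF, Q=5μC, V=1.00V), C2(1μF, Q=9μC, V=9.00V), C3(4μF, Q=18μC, V=4.50V)
Op 1: CLOSE 1-2: Q_total=14.00, C_total=6.00, V=2.33; Q1=11.67, Q2=2.33; dissipated=26.667
Op 2: CLOSE 3-2: Q_total=20.33, C_total=5.00, V=4.07; Q3=16.27, Q2=4.07; dissipated=1.878
Op 3: CLOSE 2-3: Q_total=20.33, C_total=5.00, V=4.07; Q2=4.07, Q3=16.27; dissipated=0.000
Op 4: GROUND 1: Q1=0; energy lost=13.611
Final charges: Q1=0.00, Q2=4.07, Q3=16.27

Answer: 16.27 μC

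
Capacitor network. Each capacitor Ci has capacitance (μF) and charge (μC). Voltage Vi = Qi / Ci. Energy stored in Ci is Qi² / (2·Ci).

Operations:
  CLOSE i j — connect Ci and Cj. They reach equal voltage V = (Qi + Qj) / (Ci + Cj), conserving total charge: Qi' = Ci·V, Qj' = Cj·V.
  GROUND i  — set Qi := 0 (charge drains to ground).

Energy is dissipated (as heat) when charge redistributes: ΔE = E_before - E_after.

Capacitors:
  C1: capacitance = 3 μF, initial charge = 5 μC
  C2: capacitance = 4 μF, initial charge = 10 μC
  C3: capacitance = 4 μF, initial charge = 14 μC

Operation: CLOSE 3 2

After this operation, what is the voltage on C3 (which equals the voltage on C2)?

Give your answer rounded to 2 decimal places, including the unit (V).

Initial: C1(3μF, Q=5μC, V=1.67V), C2(4μF, Q=10μC, V=2.50V), C3(4μF, Q=14μC, V=3.50V)
Op 1: CLOSE 3-2: Q_total=24.00, C_total=8.00, V=3.00; Q3=12.00, Q2=12.00; dissipated=1.000

Answer: 3.00 V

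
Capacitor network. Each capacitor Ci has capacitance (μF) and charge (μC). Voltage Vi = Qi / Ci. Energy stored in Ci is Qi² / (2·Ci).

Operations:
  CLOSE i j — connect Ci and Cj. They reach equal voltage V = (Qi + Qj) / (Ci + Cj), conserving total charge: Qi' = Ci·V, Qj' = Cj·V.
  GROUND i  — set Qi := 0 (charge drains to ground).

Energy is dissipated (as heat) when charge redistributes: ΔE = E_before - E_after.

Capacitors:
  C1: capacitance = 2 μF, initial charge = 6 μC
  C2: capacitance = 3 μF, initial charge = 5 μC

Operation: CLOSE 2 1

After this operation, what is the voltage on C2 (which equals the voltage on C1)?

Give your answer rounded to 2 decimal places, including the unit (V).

Answer: 2.20 V

Derivation:
Initial: C1(2μF, Q=6μC, V=3.00V), C2(3μF, Q=5μC, V=1.67V)
Op 1: CLOSE 2-1: Q_total=11.00, C_total=5.00, V=2.20; Q2=6.60, Q1=4.40; dissipated=1.067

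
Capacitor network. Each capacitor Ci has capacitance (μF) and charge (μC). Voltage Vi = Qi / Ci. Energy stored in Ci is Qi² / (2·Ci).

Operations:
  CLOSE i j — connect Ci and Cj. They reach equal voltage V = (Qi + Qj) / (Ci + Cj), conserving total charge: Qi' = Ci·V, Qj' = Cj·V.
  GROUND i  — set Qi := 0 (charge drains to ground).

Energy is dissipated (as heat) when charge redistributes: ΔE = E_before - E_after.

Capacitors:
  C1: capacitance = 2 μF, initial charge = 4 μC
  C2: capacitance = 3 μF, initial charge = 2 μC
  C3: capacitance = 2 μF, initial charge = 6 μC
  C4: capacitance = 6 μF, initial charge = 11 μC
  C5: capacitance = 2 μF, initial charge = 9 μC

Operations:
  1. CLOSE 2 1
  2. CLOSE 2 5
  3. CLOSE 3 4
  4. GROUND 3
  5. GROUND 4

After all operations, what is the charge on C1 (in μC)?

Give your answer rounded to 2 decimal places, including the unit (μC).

Answer: 2.40 μC

Derivation:
Initial: C1(2μF, Q=4μC, V=2.00V), C2(3μF, Q=2μC, V=0.67V), C3(2μF, Q=6μC, V=3.00V), C4(6μF, Q=11μC, V=1.83V), C5(2μF, Q=9μC, V=4.50V)
Op 1: CLOSE 2-1: Q_total=6.00, C_total=5.00, V=1.20; Q2=3.60, Q1=2.40; dissipated=1.067
Op 2: CLOSE 2-5: Q_total=12.60, C_total=5.00, V=2.52; Q2=7.56, Q5=5.04; dissipated=6.534
Op 3: CLOSE 3-4: Q_total=17.00, C_total=8.00, V=2.12; Q3=4.25, Q4=12.75; dissipated=1.021
Op 4: GROUND 3: Q3=0; energy lost=4.516
Op 5: GROUND 4: Q4=0; energy lost=13.547
Final charges: Q1=2.40, Q2=7.56, Q3=0.00, Q4=0.00, Q5=5.04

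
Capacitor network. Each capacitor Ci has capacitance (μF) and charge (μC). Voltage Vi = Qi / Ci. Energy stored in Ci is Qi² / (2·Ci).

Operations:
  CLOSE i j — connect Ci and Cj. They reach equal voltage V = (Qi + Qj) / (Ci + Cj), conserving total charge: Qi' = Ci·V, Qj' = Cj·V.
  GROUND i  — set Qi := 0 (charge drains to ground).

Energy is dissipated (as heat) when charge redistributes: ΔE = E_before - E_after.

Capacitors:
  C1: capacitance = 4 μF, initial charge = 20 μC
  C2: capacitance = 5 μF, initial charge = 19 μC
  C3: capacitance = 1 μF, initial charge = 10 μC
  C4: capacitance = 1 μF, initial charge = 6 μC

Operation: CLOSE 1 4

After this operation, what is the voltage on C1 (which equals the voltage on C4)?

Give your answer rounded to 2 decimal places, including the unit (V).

Answer: 5.20 V

Derivation:
Initial: C1(4μF, Q=20μC, V=5.00V), C2(5μF, Q=19μC, V=3.80V), C3(1μF, Q=10μC, V=10.00V), C4(1μF, Q=6μC, V=6.00V)
Op 1: CLOSE 1-4: Q_total=26.00, C_total=5.00, V=5.20; Q1=20.80, Q4=5.20; dissipated=0.400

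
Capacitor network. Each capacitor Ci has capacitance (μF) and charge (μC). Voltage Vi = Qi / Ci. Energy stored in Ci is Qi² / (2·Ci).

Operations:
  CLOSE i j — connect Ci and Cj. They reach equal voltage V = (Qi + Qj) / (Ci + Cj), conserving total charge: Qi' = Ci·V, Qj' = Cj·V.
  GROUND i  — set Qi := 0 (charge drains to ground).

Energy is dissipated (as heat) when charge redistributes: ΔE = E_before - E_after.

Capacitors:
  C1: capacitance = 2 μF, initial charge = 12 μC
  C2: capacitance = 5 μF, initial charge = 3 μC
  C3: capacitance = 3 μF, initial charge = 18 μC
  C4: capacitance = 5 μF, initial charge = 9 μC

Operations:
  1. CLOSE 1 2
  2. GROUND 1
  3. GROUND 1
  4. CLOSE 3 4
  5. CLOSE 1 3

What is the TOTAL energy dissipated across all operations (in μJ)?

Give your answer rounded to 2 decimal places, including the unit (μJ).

Answer: 48.79 μJ

Derivation:
Initial: C1(2μF, Q=12μC, V=6.00V), C2(5μF, Q=3μC, V=0.60V), C3(3μF, Q=18μC, V=6.00V), C4(5μF, Q=9μC, V=1.80V)
Op 1: CLOSE 1-2: Q_total=15.00, C_total=7.00, V=2.14; Q1=4.29, Q2=10.71; dissipated=20.829
Op 2: GROUND 1: Q1=0; energy lost=4.592
Op 3: GROUND 1: Q1=0; energy lost=0.000
Op 4: CLOSE 3-4: Q_total=27.00, C_total=8.00, V=3.38; Q3=10.12, Q4=16.88; dissipated=16.538
Op 5: CLOSE 1-3: Q_total=10.12, C_total=5.00, V=2.02; Q1=4.05, Q3=6.08; dissipated=6.834
Total dissipated: 48.792 μJ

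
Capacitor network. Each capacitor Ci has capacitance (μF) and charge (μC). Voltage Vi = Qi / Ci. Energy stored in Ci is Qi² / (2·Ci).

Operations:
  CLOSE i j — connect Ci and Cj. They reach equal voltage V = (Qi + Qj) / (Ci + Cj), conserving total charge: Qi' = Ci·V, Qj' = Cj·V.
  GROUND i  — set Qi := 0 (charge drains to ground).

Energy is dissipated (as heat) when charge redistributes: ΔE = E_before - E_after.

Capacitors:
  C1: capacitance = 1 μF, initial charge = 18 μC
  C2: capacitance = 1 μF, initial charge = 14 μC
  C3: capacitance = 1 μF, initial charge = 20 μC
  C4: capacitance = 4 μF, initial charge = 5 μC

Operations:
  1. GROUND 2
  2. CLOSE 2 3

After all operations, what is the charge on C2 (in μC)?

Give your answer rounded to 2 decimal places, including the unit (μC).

Answer: 10.00 μC

Derivation:
Initial: C1(1μF, Q=18μC, V=18.00V), C2(1μF, Q=14μC, V=14.00V), C3(1μF, Q=20μC, V=20.00V), C4(4μF, Q=5μC, V=1.25V)
Op 1: GROUND 2: Q2=0; energy lost=98.000
Op 2: CLOSE 2-3: Q_total=20.00, C_total=2.00, V=10.00; Q2=10.00, Q3=10.00; dissipated=100.000
Final charges: Q1=18.00, Q2=10.00, Q3=10.00, Q4=5.00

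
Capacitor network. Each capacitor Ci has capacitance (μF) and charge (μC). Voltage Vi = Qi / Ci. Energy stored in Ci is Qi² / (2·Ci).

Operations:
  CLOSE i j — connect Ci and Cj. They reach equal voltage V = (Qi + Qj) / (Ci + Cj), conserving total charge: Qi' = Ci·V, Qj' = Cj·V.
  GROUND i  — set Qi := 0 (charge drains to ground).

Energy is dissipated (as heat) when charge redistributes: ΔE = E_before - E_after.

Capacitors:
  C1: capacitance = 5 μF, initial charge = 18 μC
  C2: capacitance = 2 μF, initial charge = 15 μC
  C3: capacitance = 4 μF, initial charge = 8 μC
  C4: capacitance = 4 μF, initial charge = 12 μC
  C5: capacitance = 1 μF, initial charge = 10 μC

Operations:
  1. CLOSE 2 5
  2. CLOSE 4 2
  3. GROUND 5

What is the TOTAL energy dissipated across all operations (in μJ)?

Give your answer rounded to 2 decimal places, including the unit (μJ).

Answer: 55.77 μJ

Derivation:
Initial: C1(5μF, Q=18μC, V=3.60V), C2(2μF, Q=15μC, V=7.50V), C3(4μF, Q=8μC, V=2.00V), C4(4μF, Q=12μC, V=3.00V), C5(1μF, Q=10μC, V=10.00V)
Op 1: CLOSE 2-5: Q_total=25.00, C_total=3.00, V=8.33; Q2=16.67, Q5=8.33; dissipated=2.083
Op 2: CLOSE 4-2: Q_total=28.67, C_total=6.00, V=4.78; Q4=19.11, Q2=9.56; dissipated=18.963
Op 3: GROUND 5: Q5=0; energy lost=34.722
Total dissipated: 55.769 μJ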